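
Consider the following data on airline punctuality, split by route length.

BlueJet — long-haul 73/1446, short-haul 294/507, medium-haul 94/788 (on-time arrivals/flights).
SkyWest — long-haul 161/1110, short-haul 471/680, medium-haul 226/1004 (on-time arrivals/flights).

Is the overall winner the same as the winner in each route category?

Yes

Long-haul: BlueJet 73/1446 = 5.0%, SkyWest 161/1110 = 14.5% → SkyWest
Short-haul: BlueJet 294/507 = 58.0%, SkyWest 471/680 = 69.3% → SkyWest
Medium-haul: BlueJet 94/788 = 11.9%, SkyWest 226/1004 = 22.5% → SkyWest
Overall: BlueJet 461/2741 = 16.8%, SkyWest 858/2794 = 30.7% → SkyWest
SkyWest wins overall and in every route group — no reversal.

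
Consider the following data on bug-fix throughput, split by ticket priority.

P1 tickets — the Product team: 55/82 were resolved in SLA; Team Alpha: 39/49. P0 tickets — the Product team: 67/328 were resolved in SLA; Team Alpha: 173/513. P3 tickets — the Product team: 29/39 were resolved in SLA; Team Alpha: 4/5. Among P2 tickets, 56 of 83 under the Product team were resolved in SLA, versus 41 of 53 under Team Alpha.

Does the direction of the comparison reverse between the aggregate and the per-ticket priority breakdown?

No

P1: the Product team 55/82 = 67.1%, Team Alpha 39/49 = 79.6% → Team Alpha
P0: the Product team 67/328 = 20.4%, Team Alpha 173/513 = 33.7% → Team Alpha
P3: the Product team 29/39 = 74.4%, Team Alpha 4/5 = 80.0% → Team Alpha
P2: the Product team 56/83 = 67.5%, Team Alpha 41/53 = 77.4% → Team Alpha
Overall: the Product team 207/532 = 38.9%, Team Alpha 257/620 = 41.5% → Team Alpha
Team Alpha wins overall and in every ticket group — no reversal.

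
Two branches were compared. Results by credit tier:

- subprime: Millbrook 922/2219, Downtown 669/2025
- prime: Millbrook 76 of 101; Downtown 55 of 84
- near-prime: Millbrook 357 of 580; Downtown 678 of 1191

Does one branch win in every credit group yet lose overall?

Subprime: Millbrook 922/2219 = 41.6%, Downtown 669/2025 = 33.0% → Millbrook
Prime: Millbrook 76/101 = 75.2%, Downtown 55/84 = 65.5% → Millbrook
Near-prime: Millbrook 357/580 = 61.6%, Downtown 678/1191 = 56.9% → Millbrook
Overall: Millbrook 1355/2900 = 46.7%, Downtown 1402/3300 = 42.5% → Millbrook
Millbrook wins overall and in every credit group — no reversal.

No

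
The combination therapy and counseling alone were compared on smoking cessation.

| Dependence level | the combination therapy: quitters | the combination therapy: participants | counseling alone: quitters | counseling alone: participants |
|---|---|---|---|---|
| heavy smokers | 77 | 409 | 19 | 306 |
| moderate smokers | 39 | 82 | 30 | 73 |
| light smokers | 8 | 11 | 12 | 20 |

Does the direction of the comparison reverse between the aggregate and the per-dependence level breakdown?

No

Heavy smokers: the combination therapy 77/409 = 18.8%, counseling alone 19/306 = 6.2% → the combination therapy
Moderate smokers: the combination therapy 39/82 = 47.6%, counseling alone 30/73 = 41.1% → the combination therapy
Light smokers: the combination therapy 8/11 = 72.7%, counseling alone 12/20 = 60.0% → the combination therapy
Overall: the combination therapy 124/502 = 24.7%, counseling alone 61/399 = 15.3% → the combination therapy
The combination therapy wins overall and in every dependence group — no reversal.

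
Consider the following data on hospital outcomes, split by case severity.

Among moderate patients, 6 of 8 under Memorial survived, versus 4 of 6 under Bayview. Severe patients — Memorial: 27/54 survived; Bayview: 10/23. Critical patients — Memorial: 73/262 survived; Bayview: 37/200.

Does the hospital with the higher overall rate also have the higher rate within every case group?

Moderate: Memorial 6/8 = 75.0%, Bayview 4/6 = 66.7% → Memorial
Severe: Memorial 27/54 = 50.0%, Bayview 10/23 = 43.5% → Memorial
Critical: Memorial 73/262 = 27.9%, Bayview 37/200 = 18.5% → Memorial
Overall: Memorial 106/324 = 32.7%, Bayview 51/229 = 22.3% → Memorial
Memorial wins overall and in every case group — no reversal.

Yes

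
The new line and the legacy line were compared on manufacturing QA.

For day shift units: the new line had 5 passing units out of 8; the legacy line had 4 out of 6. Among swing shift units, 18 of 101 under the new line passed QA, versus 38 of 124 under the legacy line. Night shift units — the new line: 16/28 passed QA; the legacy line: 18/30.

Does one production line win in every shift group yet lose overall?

No

Day shift: the new line 5/8 = 62.5%, the legacy line 4/6 = 66.7% → the legacy line
Swing shift: the new line 18/101 = 17.8%, the legacy line 38/124 = 30.6% → the legacy line
Night shift: the new line 16/28 = 57.1%, the legacy line 18/30 = 60.0% → the legacy line
Overall: the new line 39/137 = 28.5%, the legacy line 60/160 = 37.5% → the legacy line
The legacy line wins overall and in every shift group — no reversal.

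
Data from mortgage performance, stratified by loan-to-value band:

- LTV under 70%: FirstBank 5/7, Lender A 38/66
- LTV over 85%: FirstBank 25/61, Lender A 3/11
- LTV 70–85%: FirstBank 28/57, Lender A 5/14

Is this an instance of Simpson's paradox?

Yes

LTV under 70%: FirstBank 5/7 = 71.4%, Lender A 38/66 = 57.6% → FirstBank
LTV over 85%: FirstBank 25/61 = 41.0%, Lender A 3/11 = 27.3% → FirstBank
LTV 70–85%: FirstBank 28/57 = 49.1%, Lender A 5/14 = 35.7% → FirstBank
Overall: FirstBank 58/125 = 46.4%, Lender A 46/91 = 50.5% → Lender A
FirstBank wins each loan-to-value group but Lender A wins overall — the comparison reverses. FirstBank's loans skew toward LTV over 85%, which has a lower base rate.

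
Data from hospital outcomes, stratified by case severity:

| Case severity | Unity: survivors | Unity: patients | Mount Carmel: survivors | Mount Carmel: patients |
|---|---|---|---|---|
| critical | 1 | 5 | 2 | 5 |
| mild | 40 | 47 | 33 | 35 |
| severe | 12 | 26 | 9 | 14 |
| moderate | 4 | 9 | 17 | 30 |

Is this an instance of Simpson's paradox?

No

Critical: Unity 1/5 = 20.0%, Mount Carmel 2/5 = 40.0% → Mount Carmel
Mild: Unity 40/47 = 85.1%, Mount Carmel 33/35 = 94.3% → Mount Carmel
Severe: Unity 12/26 = 46.2%, Mount Carmel 9/14 = 64.3% → Mount Carmel
Moderate: Unity 4/9 = 44.4%, Mount Carmel 17/30 = 56.7% → Mount Carmel
Overall: Unity 57/87 = 65.5%, Mount Carmel 61/84 = 72.6% → Mount Carmel
Mount Carmel wins overall and in every case group — no reversal.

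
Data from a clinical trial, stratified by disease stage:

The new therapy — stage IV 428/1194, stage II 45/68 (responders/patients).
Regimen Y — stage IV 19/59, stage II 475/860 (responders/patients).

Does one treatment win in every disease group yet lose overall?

Stage IV: the new therapy 428/1194 = 35.8%, Regimen Y 19/59 = 32.2% → the new therapy
Stage II: the new therapy 45/68 = 66.2%, Regimen Y 475/860 = 55.2% → the new therapy
Overall: the new therapy 473/1262 = 37.5%, Regimen Y 494/919 = 53.8% → Regimen Y
The new therapy wins each disease group but Regimen Y wins overall — the comparison reverses. The new therapy's patients skew toward stage IV, which has a lower base rate.

Yes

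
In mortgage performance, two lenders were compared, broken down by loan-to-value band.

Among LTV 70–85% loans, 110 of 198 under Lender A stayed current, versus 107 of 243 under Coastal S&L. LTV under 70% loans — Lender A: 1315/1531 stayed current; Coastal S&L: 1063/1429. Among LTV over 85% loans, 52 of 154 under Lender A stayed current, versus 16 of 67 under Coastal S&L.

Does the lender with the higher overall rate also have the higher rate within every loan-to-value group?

LTV 70–85%: Lender A 110/198 = 55.6%, Coastal S&L 107/243 = 44.0% → Lender A
LTV under 70%: Lender A 1315/1531 = 85.9%, Coastal S&L 1063/1429 = 74.4% → Lender A
LTV over 85%: Lender A 52/154 = 33.8%, Coastal S&L 16/67 = 23.9% → Lender A
Overall: Lender A 1477/1883 = 78.4%, Coastal S&L 1186/1739 = 68.2% → Lender A
Lender A wins overall and in every loan-to-value group — no reversal.

Yes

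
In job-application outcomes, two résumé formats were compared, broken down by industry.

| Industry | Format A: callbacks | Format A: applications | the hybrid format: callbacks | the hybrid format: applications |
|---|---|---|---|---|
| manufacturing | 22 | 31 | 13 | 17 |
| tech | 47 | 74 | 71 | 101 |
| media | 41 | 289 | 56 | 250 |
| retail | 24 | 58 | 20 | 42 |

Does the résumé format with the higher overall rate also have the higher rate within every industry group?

Yes

Manufacturing: Format A 22/31 = 71.0%, the hybrid format 13/17 = 76.5% → the hybrid format
Tech: Format A 47/74 = 63.5%, the hybrid format 71/101 = 70.3% → the hybrid format
Media: Format A 41/289 = 14.2%, the hybrid format 56/250 = 22.4% → the hybrid format
Retail: Format A 24/58 = 41.4%, the hybrid format 20/42 = 47.6% → the hybrid format
Overall: Format A 134/452 = 29.6%, the hybrid format 160/410 = 39.0% → the hybrid format
The hybrid format wins overall and in every industry group — no reversal.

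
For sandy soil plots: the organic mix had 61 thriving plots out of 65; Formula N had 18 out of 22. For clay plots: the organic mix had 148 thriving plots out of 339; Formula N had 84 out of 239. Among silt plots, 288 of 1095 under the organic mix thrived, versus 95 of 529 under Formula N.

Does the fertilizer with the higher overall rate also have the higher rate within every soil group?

Yes

Sandy soil: the organic mix 61/65 = 93.8%, Formula N 18/22 = 81.8% → the organic mix
Clay: the organic mix 148/339 = 43.7%, Formula N 84/239 = 35.1% → the organic mix
Silt: the organic mix 288/1095 = 26.3%, Formula N 95/529 = 18.0% → the organic mix
Overall: the organic mix 497/1499 = 33.2%, Formula N 197/790 = 24.9% → the organic mix
The organic mix wins overall and in every soil group — no reversal.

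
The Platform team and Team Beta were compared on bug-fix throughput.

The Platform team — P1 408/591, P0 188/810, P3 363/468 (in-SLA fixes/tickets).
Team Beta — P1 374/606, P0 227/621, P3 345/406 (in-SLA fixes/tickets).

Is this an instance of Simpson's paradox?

P1: the Platform team 408/591 = 69.0%, Team Beta 374/606 = 61.7% → the Platform team
P0: the Platform team 188/810 = 23.2%, Team Beta 227/621 = 36.6% → Team Beta
P3: the Platform team 363/468 = 77.6%, Team Beta 345/406 = 85.0% → Team Beta
Overall: the Platform team 959/1869 = 51.3%, Team Beta 946/1633 = 57.9% → Team Beta
Neither sweeps: the Platform team wins 1 of 3 groups, Team Beta wins 2. Team Beta wins overall but not every group — no Simpson reversal.

No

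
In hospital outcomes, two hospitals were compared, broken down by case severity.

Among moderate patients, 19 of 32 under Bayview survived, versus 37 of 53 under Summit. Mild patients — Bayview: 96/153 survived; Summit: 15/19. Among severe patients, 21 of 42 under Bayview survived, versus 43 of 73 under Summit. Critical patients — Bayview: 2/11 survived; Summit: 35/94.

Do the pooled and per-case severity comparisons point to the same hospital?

Moderate: Bayview 19/32 = 59.4%, Summit 37/53 = 69.8% → Summit
Mild: Bayview 96/153 = 62.7%, Summit 15/19 = 78.9% → Summit
Severe: Bayview 21/42 = 50.0%, Summit 43/73 = 58.9% → Summit
Critical: Bayview 2/11 = 18.2%, Summit 35/94 = 37.2% → Summit
Overall: Bayview 138/238 = 58.0%, Summit 130/239 = 54.4% → Bayview
Summit wins each case group but Bayview wins overall — the comparison reverses. Summit's patients skew toward critical, which has a lower base rate.

No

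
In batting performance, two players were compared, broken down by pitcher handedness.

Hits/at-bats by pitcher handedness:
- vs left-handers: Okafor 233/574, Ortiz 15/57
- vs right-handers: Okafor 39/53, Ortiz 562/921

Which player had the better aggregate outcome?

Vs left-handers: Okafor 233/574 = 40.6%, Ortiz 15/57 = 26.3% → Okafor
Vs right-handers: Okafor 39/53 = 73.6%, Ortiz 562/921 = 61.0% → Okafor
Overall: Okafor 272/627 = 43.4%, Ortiz 577/978 = 59.0% → Ortiz
(Okafor wins every pitcher group but Ortiz wins overall — Okafor's at-bats skew toward the low-rate vs left-handers group.)

Ortiz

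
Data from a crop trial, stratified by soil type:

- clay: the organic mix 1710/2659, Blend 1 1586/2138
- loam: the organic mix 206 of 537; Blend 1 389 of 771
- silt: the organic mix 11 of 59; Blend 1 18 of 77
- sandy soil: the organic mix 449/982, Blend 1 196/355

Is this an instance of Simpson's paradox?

Clay: the organic mix 1710/2659 = 64.3%, Blend 1 1586/2138 = 74.2% → Blend 1
Loam: the organic mix 206/537 = 38.4%, Blend 1 389/771 = 50.5% → Blend 1
Silt: the organic mix 11/59 = 18.6%, Blend 1 18/77 = 23.4% → Blend 1
Sandy soil: the organic mix 449/982 = 45.7%, Blend 1 196/355 = 55.2% → Blend 1
Overall: the organic mix 2376/4237 = 56.1%, Blend 1 2189/3341 = 65.5% → Blend 1
Blend 1 wins overall and in every soil group — no reversal.

No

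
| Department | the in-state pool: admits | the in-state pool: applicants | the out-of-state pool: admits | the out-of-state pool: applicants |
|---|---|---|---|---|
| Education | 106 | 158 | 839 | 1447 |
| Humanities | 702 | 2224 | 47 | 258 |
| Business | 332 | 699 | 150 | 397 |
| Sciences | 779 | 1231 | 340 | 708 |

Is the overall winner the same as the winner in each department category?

No

Education: the in-state pool 106/158 = 67.1%, the out-of-state pool 839/1447 = 58.0% → the in-state pool
Humanities: the in-state pool 702/2224 = 31.6%, the out-of-state pool 47/258 = 18.2% → the in-state pool
Business: the in-state pool 332/699 = 47.5%, the out-of-state pool 150/397 = 37.8% → the in-state pool
Sciences: the in-state pool 779/1231 = 63.3%, the out-of-state pool 340/708 = 48.0% → the in-state pool
Overall: the in-state pool 1919/4312 = 44.5%, the out-of-state pool 1376/2810 = 49.0% → the out-of-state pool
The in-state pool wins each department group but the out-of-state pool wins overall — the comparison reverses. The in-state pool's applicants skew toward Humanities, which has a lower base rate.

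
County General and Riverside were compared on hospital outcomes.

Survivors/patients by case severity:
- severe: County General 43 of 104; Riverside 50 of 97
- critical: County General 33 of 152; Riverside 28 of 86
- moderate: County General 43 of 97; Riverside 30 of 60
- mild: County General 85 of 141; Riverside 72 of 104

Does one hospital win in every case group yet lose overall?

No

Severe: County General 43/104 = 41.3%, Riverside 50/97 = 51.5% → Riverside
Critical: County General 33/152 = 21.7%, Riverside 28/86 = 32.6% → Riverside
Moderate: County General 43/97 = 44.3%, Riverside 30/60 = 50.0% → Riverside
Mild: County General 85/141 = 60.3%, Riverside 72/104 = 69.2% → Riverside
Overall: County General 204/494 = 41.3%, Riverside 180/347 = 51.9% → Riverside
Riverside wins overall and in every case group — no reversal.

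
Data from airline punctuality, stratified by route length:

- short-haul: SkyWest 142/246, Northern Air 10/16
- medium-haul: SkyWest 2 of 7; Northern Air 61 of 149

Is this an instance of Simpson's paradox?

Short-haul: SkyWest 142/246 = 57.7%, Northern Air 10/16 = 62.5% → Northern Air
Medium-haul: SkyWest 2/7 = 28.6%, Northern Air 61/149 = 40.9% → Northern Air
Overall: SkyWest 144/253 = 56.9%, Northern Air 71/165 = 43.0% → SkyWest
Northern Air wins each route group but SkyWest wins overall — the comparison reverses. Northern Air's flights skew toward medium-haul, which has a lower base rate.

Yes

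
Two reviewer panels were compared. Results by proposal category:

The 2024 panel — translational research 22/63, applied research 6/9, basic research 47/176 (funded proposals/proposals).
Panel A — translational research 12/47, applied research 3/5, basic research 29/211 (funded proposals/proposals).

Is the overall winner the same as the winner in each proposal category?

Translational research: the 2024 panel 22/63 = 34.9%, Panel A 12/47 = 25.5% → the 2024 panel
Applied research: the 2024 panel 6/9 = 66.7%, Panel A 3/5 = 60.0% → the 2024 panel
Basic research: the 2024 panel 47/176 = 26.7%, Panel A 29/211 = 13.7% → the 2024 panel
Overall: the 2024 panel 75/248 = 30.2%, Panel A 44/263 = 16.7% → the 2024 panel
The 2024 panel wins overall and in every proposal group — no reversal.

Yes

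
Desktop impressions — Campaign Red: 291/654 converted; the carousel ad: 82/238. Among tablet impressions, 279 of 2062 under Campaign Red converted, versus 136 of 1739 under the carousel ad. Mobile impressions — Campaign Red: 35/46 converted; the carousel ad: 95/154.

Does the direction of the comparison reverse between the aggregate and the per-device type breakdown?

No

Desktop: Campaign Red 291/654 = 44.5%, the carousel ad 82/238 = 34.5% → Campaign Red
Tablet: Campaign Red 279/2062 = 13.5%, the carousel ad 136/1739 = 7.8% → Campaign Red
Mobile: Campaign Red 35/46 = 76.1%, the carousel ad 95/154 = 61.7% → Campaign Red
Overall: Campaign Red 605/2762 = 21.9%, the carousel ad 313/2131 = 14.7% → Campaign Red
Campaign Red wins overall and in every device group — no reversal.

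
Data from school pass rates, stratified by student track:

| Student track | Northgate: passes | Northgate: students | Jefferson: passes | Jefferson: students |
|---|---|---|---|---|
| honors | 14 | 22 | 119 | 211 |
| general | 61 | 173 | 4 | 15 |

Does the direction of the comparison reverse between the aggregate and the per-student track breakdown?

Yes

Honors: Northgate 14/22 = 63.6%, Jefferson 119/211 = 56.4% → Northgate
General: Northgate 61/173 = 35.3%, Jefferson 4/15 = 26.7% → Northgate
Overall: Northgate 75/195 = 38.5%, Jefferson 123/226 = 54.4% → Jefferson
Northgate wins each student group but Jefferson wins overall — the comparison reverses. Northgate's students skew toward general, which has a lower base rate.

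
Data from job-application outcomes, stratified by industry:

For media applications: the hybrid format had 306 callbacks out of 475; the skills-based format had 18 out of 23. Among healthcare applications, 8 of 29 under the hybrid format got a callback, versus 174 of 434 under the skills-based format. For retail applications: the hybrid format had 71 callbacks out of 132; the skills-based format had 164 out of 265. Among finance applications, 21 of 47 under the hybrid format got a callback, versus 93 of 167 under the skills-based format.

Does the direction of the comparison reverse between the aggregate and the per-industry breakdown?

Yes

Media: the hybrid format 306/475 = 64.4%, the skills-based format 18/23 = 78.3% → the skills-based format
Healthcare: the hybrid format 8/29 = 27.6%, the skills-based format 174/434 = 40.1% → the skills-based format
Retail: the hybrid format 71/132 = 53.8%, the skills-based format 164/265 = 61.9% → the skills-based format
Finance: the hybrid format 21/47 = 44.7%, the skills-based format 93/167 = 55.7% → the skills-based format
Overall: the hybrid format 406/683 = 59.4%, the skills-based format 449/889 = 50.5% → the hybrid format
The skills-based format wins each industry group but the hybrid format wins overall — the comparison reverses. The skills-based format's applications skew toward healthcare, which has a lower base rate.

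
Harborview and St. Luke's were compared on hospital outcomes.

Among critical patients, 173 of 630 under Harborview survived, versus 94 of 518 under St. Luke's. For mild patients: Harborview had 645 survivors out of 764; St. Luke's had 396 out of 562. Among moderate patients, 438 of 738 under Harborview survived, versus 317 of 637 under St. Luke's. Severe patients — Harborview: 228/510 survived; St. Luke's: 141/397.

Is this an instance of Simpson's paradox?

No

Critical: Harborview 173/630 = 27.5%, St. Luke's 94/518 = 18.1% → Harborview
Mild: Harborview 645/764 = 84.4%, St. Luke's 396/562 = 70.5% → Harborview
Moderate: Harborview 438/738 = 59.3%, St. Luke's 317/637 = 49.8% → Harborview
Severe: Harborview 228/510 = 44.7%, St. Luke's 141/397 = 35.5% → Harborview
Overall: Harborview 1484/2642 = 56.2%, St. Luke's 948/2114 = 44.8% → Harborview
Harborview wins overall and in every case group — no reversal.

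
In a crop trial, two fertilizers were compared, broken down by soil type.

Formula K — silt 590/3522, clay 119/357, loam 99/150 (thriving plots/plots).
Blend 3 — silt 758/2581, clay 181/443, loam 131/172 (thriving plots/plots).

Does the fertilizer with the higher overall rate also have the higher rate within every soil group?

Silt: Formula K 590/3522 = 16.8%, Blend 3 758/2581 = 29.4% → Blend 3
Clay: Formula K 119/357 = 33.3%, Blend 3 181/443 = 40.9% → Blend 3
Loam: Formula K 99/150 = 66.0%, Blend 3 131/172 = 76.2% → Blend 3
Overall: Formula K 808/4029 = 20.1%, Blend 3 1070/3196 = 33.5% → Blend 3
Blend 3 wins overall and in every soil group — no reversal.

Yes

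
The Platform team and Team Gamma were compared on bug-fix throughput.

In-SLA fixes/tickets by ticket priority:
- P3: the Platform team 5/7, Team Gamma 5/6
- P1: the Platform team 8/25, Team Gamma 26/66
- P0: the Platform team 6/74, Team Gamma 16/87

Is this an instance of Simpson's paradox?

No

P3: the Platform team 5/7 = 71.4%, Team Gamma 5/6 = 83.3% → Team Gamma
P1: the Platform team 8/25 = 32.0%, Team Gamma 26/66 = 39.4% → Team Gamma
P0: the Platform team 6/74 = 8.1%, Team Gamma 16/87 = 18.4% → Team Gamma
Overall: the Platform team 19/106 = 17.9%, Team Gamma 47/159 = 29.6% → Team Gamma
Team Gamma wins overall and in every ticket group — no reversal.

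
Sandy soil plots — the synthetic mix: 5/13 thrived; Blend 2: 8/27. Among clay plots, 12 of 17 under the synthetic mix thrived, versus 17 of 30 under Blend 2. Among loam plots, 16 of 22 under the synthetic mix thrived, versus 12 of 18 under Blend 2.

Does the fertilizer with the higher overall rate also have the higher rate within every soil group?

Yes

Sandy soil: the synthetic mix 5/13 = 38.5%, Blend 2 8/27 = 29.6% → the synthetic mix
Clay: the synthetic mix 12/17 = 70.6%, Blend 2 17/30 = 56.7% → the synthetic mix
Loam: the synthetic mix 16/22 = 72.7%, Blend 2 12/18 = 66.7% → the synthetic mix
Overall: the synthetic mix 33/52 = 63.5%, Blend 2 37/75 = 49.3% → the synthetic mix
The synthetic mix wins overall and in every soil group — no reversal.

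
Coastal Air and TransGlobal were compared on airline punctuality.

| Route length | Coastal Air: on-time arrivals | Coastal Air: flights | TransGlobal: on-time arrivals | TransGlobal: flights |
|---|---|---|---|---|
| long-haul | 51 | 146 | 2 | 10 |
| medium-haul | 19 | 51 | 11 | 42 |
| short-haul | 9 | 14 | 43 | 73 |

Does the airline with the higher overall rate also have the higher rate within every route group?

Long-haul: Coastal Air 51/146 = 34.9%, TransGlobal 2/10 = 20.0% → Coastal Air
Medium-haul: Coastal Air 19/51 = 37.3%, TransGlobal 11/42 = 26.2% → Coastal Air
Short-haul: Coastal Air 9/14 = 64.3%, TransGlobal 43/73 = 58.9% → Coastal Air
Overall: Coastal Air 79/211 = 37.4%, TransGlobal 56/125 = 44.8% → TransGlobal
Coastal Air wins each route group but TransGlobal wins overall — the comparison reverses. Coastal Air's flights skew toward long-haul, which has a lower base rate.

No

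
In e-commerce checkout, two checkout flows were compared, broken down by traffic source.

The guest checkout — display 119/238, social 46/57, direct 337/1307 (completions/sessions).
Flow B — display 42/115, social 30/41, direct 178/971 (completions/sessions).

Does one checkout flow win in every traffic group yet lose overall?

Display: the guest checkout 119/238 = 50.0%, Flow B 42/115 = 36.5% → the guest checkout
Social: the guest checkout 46/57 = 80.7%, Flow B 30/41 = 73.2% → the guest checkout
Direct: the guest checkout 337/1307 = 25.8%, Flow B 178/971 = 18.3% → the guest checkout
Overall: the guest checkout 502/1602 = 31.3%, Flow B 250/1127 = 22.2% → the guest checkout
The guest checkout wins overall and in every traffic group — no reversal.

No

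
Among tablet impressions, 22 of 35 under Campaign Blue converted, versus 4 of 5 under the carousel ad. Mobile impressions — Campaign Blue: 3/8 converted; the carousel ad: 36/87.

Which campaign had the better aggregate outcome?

Tablet: Campaign Blue 22/35 = 62.9%, the carousel ad 4/5 = 80.0% → the carousel ad
Mobile: Campaign Blue 3/8 = 37.5%, the carousel ad 36/87 = 41.4% → the carousel ad
Overall: Campaign Blue 25/43 = 58.1%, the carousel ad 40/92 = 43.5% → Campaign Blue
(The carousel ad wins every device group but Campaign Blue wins overall — the carousel ad's impressions skew toward the low-rate mobile group.)

Campaign Blue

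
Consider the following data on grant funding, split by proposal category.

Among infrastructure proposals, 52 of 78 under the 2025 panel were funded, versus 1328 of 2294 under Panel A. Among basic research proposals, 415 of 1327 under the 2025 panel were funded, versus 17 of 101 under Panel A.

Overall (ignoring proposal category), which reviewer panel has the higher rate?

Panel A

Infrastructure: the 2025 panel 52/78 = 66.7%, Panel A 1328/2294 = 57.9% → the 2025 panel
Basic research: the 2025 panel 415/1327 = 31.3%, Panel A 17/101 = 16.8% → the 2025 panel
Overall: the 2025 panel 467/1405 = 33.2%, Panel A 1345/2395 = 56.2% → Panel A
(The 2025 panel wins every proposal group but Panel A wins overall — the 2025 panel's proposals skew toward the low-rate basic research group.)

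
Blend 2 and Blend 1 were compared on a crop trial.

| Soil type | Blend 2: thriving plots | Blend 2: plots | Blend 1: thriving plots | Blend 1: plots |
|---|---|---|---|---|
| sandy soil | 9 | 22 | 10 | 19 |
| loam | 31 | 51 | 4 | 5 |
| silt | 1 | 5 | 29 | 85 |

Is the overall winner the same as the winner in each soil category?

No

Sandy soil: Blend 2 9/22 = 40.9%, Blend 1 10/19 = 52.6% → Blend 1
Loam: Blend 2 31/51 = 60.8%, Blend 1 4/5 = 80.0% → Blend 1
Silt: Blend 2 1/5 = 20.0%, Blend 1 29/85 = 34.1% → Blend 1
Overall: Blend 2 41/78 = 52.6%, Blend 1 43/109 = 39.4% → Blend 2
Blend 1 wins each soil group but Blend 2 wins overall — the comparison reverses. Blend 1's plots skew toward silt, which has a lower base rate.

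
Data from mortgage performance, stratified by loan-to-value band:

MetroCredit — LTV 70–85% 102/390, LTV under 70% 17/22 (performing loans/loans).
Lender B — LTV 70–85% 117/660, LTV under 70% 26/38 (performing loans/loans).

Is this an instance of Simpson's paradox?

No

LTV 70–85%: MetroCredit 102/390 = 26.2%, Lender B 117/660 = 17.7% → MetroCredit
LTV under 70%: MetroCredit 17/22 = 77.3%, Lender B 26/38 = 68.4% → MetroCredit
Overall: MetroCredit 119/412 = 28.9%, Lender B 143/698 = 20.5% → MetroCredit
MetroCredit wins overall and in every loan-to-value group — no reversal.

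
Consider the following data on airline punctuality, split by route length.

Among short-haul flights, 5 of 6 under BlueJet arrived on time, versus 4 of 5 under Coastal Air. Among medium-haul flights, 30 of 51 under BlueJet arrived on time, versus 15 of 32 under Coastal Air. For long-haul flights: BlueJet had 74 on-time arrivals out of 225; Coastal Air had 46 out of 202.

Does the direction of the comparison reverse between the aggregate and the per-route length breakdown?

Short-haul: BlueJet 5/6 = 83.3%, Coastal Air 4/5 = 80.0% → BlueJet
Medium-haul: BlueJet 30/51 = 58.8%, Coastal Air 15/32 = 46.9% → BlueJet
Long-haul: BlueJet 74/225 = 32.9%, Coastal Air 46/202 = 22.8% → BlueJet
Overall: BlueJet 109/282 = 38.7%, Coastal Air 65/239 = 27.2% → BlueJet
BlueJet wins overall and in every route group — no reversal.

No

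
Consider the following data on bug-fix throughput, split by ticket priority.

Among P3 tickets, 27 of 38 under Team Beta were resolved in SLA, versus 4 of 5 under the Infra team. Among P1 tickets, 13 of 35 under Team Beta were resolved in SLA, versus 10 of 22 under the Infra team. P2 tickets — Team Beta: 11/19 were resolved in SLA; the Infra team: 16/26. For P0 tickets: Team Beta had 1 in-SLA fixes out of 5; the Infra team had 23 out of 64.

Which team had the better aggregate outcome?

Team Beta

P3: Team Beta 27/38 = 71.1%, the Infra team 4/5 = 80.0% → the Infra team
P1: Team Beta 13/35 = 37.1%, the Infra team 10/22 = 45.5% → the Infra team
P2: Team Beta 11/19 = 57.9%, the Infra team 16/26 = 61.5% → the Infra team
P0: Team Beta 1/5 = 20.0%, the Infra team 23/64 = 35.9% → the Infra team
Overall: Team Beta 52/97 = 53.6%, the Infra team 53/117 = 45.3% → Team Beta
(The Infra team wins every ticket group but Team Beta wins overall — the Infra team's tickets skew toward the low-rate P0 group.)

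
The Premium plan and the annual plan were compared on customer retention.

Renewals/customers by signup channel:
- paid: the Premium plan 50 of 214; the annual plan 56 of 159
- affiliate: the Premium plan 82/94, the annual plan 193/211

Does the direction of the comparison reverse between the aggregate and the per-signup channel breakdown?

No

Paid: the Premium plan 50/214 = 23.4%, the annual plan 56/159 = 35.2% → the annual plan
Affiliate: the Premium plan 82/94 = 87.2%, the annual plan 193/211 = 91.5% → the annual plan
Overall: the Premium plan 132/308 = 42.9%, the annual plan 249/370 = 67.3% → the annual plan
The annual plan wins overall and in every signup group — no reversal.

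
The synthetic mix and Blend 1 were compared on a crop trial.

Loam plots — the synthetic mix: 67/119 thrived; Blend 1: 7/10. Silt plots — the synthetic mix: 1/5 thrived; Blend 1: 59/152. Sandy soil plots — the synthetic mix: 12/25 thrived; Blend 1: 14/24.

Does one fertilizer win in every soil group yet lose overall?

Loam: the synthetic mix 67/119 = 56.3%, Blend 1 7/10 = 70.0% → Blend 1
Silt: the synthetic mix 1/5 = 20.0%, Blend 1 59/152 = 38.8% → Blend 1
Sandy soil: the synthetic mix 12/25 = 48.0%, Blend 1 14/24 = 58.3% → Blend 1
Overall: the synthetic mix 80/149 = 53.7%, Blend 1 80/186 = 43.0% → the synthetic mix
Blend 1 wins each soil group but the synthetic mix wins overall — the comparison reverses. Blend 1's plots skew toward silt, which has a lower base rate.

Yes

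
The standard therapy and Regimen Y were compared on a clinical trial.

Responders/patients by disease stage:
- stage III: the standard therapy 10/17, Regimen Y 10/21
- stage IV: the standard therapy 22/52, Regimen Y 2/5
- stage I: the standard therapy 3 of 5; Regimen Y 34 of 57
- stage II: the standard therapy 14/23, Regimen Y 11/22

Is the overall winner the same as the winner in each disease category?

No

Stage III: the standard therapy 10/17 = 58.8%, Regimen Y 10/21 = 47.6% → the standard therapy
Stage IV: the standard therapy 22/52 = 42.3%, Regimen Y 2/5 = 40.0% → the standard therapy
Stage I: the standard therapy 3/5 = 60.0%, Regimen Y 34/57 = 59.6% → the standard therapy
Stage II: the standard therapy 14/23 = 60.9%, Regimen Y 11/22 = 50.0% → the standard therapy
Overall: the standard therapy 49/97 = 50.5%, Regimen Y 57/105 = 54.3% → Regimen Y
The standard therapy wins each disease group but Regimen Y wins overall — the comparison reverses. The standard therapy's patients skew toward stage IV, which has a lower base rate.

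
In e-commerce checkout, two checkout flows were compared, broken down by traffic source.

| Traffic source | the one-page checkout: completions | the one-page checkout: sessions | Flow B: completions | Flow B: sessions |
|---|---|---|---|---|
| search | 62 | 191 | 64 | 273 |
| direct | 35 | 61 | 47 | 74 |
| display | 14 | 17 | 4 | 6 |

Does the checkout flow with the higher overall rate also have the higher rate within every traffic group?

Search: the one-page checkout 62/191 = 32.5%, Flow B 64/273 = 23.4% → the one-page checkout
Direct: the one-page checkout 35/61 = 57.4%, Flow B 47/74 = 63.5% → Flow B
Display: the one-page checkout 14/17 = 82.4%, Flow B 4/6 = 66.7% → the one-page checkout
Overall: the one-page checkout 111/269 = 41.3%, Flow B 115/353 = 32.6% → the one-page checkout
Neither sweeps: the one-page checkout wins 2 of 3 groups, Flow B wins 1. The one-page checkout wins overall but not every group — no Simpson reversal.

No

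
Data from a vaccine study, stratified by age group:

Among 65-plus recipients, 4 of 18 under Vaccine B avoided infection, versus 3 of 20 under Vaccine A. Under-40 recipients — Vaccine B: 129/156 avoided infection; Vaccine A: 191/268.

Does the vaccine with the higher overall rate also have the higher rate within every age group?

Yes

65-plus: Vaccine B 4/18 = 22.2%, Vaccine A 3/20 = 15.0% → Vaccine B
Under-40: Vaccine B 129/156 = 82.7%, Vaccine A 191/268 = 71.3% → Vaccine B
Overall: Vaccine B 133/174 = 76.4%, Vaccine A 194/288 = 67.4% → Vaccine B
Vaccine B wins overall and in every age group — no reversal.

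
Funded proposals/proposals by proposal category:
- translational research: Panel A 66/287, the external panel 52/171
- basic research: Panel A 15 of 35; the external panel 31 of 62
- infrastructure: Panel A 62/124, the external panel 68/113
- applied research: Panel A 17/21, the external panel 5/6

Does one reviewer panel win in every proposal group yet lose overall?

Translational research: Panel A 66/287 = 23.0%, the external panel 52/171 = 30.4% → the external panel
Basic research: Panel A 15/35 = 42.9%, the external panel 31/62 = 50.0% → the external panel
Infrastructure: Panel A 62/124 = 50.0%, the external panel 68/113 = 60.2% → the external panel
Applied research: Panel A 17/21 = 81.0%, the external panel 5/6 = 83.3% → the external panel
Overall: Panel A 160/467 = 34.3%, the external panel 156/352 = 44.3% → the external panel
The external panel wins overall and in every proposal group — no reversal.

No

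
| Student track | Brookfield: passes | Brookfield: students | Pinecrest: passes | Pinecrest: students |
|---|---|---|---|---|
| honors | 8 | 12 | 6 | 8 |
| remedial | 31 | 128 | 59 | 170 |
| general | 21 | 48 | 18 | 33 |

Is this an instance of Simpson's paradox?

Honors: Brookfield 8/12 = 66.7%, Pinecrest 6/8 = 75.0% → Pinecrest
Remedial: Brookfield 31/128 = 24.2%, Pinecrest 59/170 = 34.7% → Pinecrest
General: Brookfield 21/48 = 43.8%, Pinecrest 18/33 = 54.5% → Pinecrest
Overall: Brookfield 60/188 = 31.9%, Pinecrest 83/211 = 39.3% → Pinecrest
Pinecrest wins overall and in every student group — no reversal.

No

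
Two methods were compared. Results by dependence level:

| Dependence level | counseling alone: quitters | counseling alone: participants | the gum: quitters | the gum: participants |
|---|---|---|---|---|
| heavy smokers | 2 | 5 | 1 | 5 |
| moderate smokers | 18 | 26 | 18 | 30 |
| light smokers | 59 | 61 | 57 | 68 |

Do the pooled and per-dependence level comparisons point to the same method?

Heavy smokers: counseling alone 2/5 = 40.0%, the gum 1/5 = 20.0% → counseling alone
Moderate smokers: counseling alone 18/26 = 69.2%, the gum 18/30 = 60.0% → counseling alone
Light smokers: counseling alone 59/61 = 96.7%, the gum 57/68 = 83.8% → counseling alone
Overall: counseling alone 79/92 = 85.9%, the gum 76/103 = 73.8% → counseling alone
Counseling alone wins overall and in every dependence group — no reversal.

Yes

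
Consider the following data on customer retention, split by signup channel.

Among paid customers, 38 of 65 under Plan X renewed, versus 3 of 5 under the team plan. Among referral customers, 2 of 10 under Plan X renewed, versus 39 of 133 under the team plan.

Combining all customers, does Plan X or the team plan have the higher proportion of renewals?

Plan X

Paid: Plan X 38/65 = 58.5%, the team plan 3/5 = 60.0% → the team plan
Referral: Plan X 2/10 = 20.0%, the team plan 39/133 = 29.3% → the team plan
Overall: Plan X 40/75 = 53.3%, the team plan 42/138 = 30.4% → Plan X
(The team plan wins every signup group but Plan X wins overall — the team plan's customers skew toward the low-rate referral group.)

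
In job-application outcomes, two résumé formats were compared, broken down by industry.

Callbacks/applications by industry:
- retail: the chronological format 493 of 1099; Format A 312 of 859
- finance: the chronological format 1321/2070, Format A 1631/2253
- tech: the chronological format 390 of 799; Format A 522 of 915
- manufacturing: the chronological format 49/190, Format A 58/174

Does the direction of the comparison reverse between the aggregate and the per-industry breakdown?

No

Retail: the chronological format 493/1099 = 44.9%, Format A 312/859 = 36.3% → the chronological format
Finance: the chronological format 1321/2070 = 63.8%, Format A 1631/2253 = 72.4% → Format A
Tech: the chronological format 390/799 = 48.8%, Format A 522/915 = 57.0% → Format A
Manufacturing: the chronological format 49/190 = 25.8%, Format A 58/174 = 33.3% → Format A
Overall: the chronological format 2253/4158 = 54.2%, Format A 2523/4201 = 60.1% → Format A
Neither sweeps: the chronological format wins 1 of 4 groups, Format A wins 3. Format A wins overall but not every group — no Simpson reversal.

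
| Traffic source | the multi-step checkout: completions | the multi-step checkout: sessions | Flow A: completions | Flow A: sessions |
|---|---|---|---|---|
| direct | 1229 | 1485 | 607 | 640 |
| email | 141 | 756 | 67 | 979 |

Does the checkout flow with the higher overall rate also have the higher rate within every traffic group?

No

Direct: the multi-step checkout 1229/1485 = 82.8%, Flow A 607/640 = 94.8% → Flow A
Email: the multi-step checkout 141/756 = 18.7%, Flow A 67/979 = 6.8% → the multi-step checkout
Overall: the multi-step checkout 1370/2241 = 61.1%, Flow A 674/1619 = 41.6% → the multi-step checkout
Neither sweeps: the multi-step checkout wins 1 of 2 groups, Flow A wins 1. The multi-step checkout wins overall but not every group — no Simpson reversal.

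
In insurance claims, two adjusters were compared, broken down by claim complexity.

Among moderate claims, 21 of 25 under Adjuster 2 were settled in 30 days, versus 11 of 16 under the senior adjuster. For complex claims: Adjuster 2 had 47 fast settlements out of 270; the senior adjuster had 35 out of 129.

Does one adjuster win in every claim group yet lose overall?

No

Moderate: Adjuster 2 21/25 = 84.0%, the senior adjuster 11/16 = 68.8% → Adjuster 2
Complex: Adjuster 2 47/270 = 17.4%, the senior adjuster 35/129 = 27.1% → the senior adjuster
Overall: Adjuster 2 68/295 = 23.1%, the senior adjuster 46/145 = 31.7% → the senior adjuster
Neither sweeps: Adjuster 2 wins 1 of 2 groups, the senior adjuster wins 1. The senior adjuster wins overall but not every group — no Simpson reversal.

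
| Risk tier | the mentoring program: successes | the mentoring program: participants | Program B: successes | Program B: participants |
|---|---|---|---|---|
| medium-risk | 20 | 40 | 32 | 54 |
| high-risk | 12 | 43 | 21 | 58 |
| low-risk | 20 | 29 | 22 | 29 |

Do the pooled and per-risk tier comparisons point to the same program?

Yes

Medium-risk: the mentoring program 20/40 = 50.0%, Program B 32/54 = 59.3% → Program B
High-risk: the mentoring program 12/43 = 27.9%, Program B 21/58 = 36.2% → Program B
Low-risk: the mentoring program 20/29 = 69.0%, Program B 22/29 = 75.9% → Program B
Overall: the mentoring program 52/112 = 46.4%, Program B 75/141 = 53.2% → Program B
Program B wins overall and in every risk group — no reversal.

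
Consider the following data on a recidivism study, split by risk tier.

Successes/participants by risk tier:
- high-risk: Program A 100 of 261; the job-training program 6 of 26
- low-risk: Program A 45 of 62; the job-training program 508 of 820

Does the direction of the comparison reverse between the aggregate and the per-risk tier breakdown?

High-risk: Program A 100/261 = 38.3%, the job-training program 6/26 = 23.1% → Program A
Low-risk: Program A 45/62 = 72.6%, the job-training program 508/820 = 62.0% → Program A
Overall: Program A 145/323 = 44.9%, the job-training program 514/846 = 60.8% → the job-training program
Program A wins each risk group but the job-training program wins overall — the comparison reverses. Program A's participants skew toward high-risk, which has a lower base rate.

Yes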